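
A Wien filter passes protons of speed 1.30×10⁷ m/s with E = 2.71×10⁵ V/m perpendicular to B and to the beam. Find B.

Balance of forces in the selector: qE = qvB ⇒ B = E/v.
B = 2.71×10⁵/1.30×10⁷ = 0.0208 T.

B = 0.0208 T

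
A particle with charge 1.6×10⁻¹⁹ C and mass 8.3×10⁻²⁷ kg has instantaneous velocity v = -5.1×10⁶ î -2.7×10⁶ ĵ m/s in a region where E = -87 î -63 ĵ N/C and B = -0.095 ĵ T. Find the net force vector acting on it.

F ≈ (-1.39×10⁻¹⁷, -1.01×10⁻¹⁷, 7.75×10⁻¹⁴) N

v×B = (0, 0, 4.84×10⁵) N/C.
E + v×B = (-87.0, -63.0, 4.84×10⁵) N/C.
F = q(E + v×B) = (1.6×10⁻¹⁹ C)·(-87.0, -63.0, 4.84×10⁵) = (-1.39×10⁻¹⁷, -1.01×10⁻¹⁷, 7.75×10⁻¹⁴) N.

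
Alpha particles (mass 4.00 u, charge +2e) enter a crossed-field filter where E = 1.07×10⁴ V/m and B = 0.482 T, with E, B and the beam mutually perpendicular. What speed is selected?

For undeflected motion the electric and magnetic forces balance: qE = qvB.
v = E/B = 1.07×10⁴/0.482 = 2.22×10⁴ m/s.

v = 2.22×10⁴ m/s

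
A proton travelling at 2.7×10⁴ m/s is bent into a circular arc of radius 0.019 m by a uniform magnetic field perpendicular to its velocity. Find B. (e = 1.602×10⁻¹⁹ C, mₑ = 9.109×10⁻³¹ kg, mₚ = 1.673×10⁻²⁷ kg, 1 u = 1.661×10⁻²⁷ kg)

B ≈ 0.015 T

From |q|vB = mv²/r, B = mv/(|q|r).
B = (1.673×10⁻²⁷)(2.7×10⁴)/((1.602×10⁻¹⁹)(0.019)) ≈ 0.015 T.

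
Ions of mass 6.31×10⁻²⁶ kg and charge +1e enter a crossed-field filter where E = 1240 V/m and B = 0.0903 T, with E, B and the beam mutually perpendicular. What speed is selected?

v = 1.37×10⁴ m/s

Straight-line motion ⇒ electric and magnetic forces cancel, so E = vB.
v = E/B = 1240/0.0903 = 1.37×10⁴ m/s.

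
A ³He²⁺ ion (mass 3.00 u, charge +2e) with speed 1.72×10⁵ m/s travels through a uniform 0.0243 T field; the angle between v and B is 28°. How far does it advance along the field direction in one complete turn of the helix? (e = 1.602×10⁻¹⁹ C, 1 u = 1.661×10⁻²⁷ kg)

p ≈ 0.611 m

v∥ = v cosθ = 1.72×10⁵·cos28° ≈ 1.519×10⁵ m/s.
T = 2πm/(|q|B) = 2π(4.983×10⁻²⁷)/((3.204×10⁻¹⁹)(0.0243)) ≈ 4.021×10⁻⁶ s.
pitch = v∥ T = (1.519×10⁵)(4.021×10⁻⁶) ≈ 0.611 m.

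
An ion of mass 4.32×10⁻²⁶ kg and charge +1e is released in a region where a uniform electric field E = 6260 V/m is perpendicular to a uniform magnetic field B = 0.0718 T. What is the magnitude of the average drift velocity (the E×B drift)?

v_d ≈ 8.72×10⁴ m/s

In crossed fields the guiding centre drifts at v_d = |E×B|/B² = E/B, independent of charge and mass.
v_d = 6260/0.0718 = 8.72×10⁴ m/s.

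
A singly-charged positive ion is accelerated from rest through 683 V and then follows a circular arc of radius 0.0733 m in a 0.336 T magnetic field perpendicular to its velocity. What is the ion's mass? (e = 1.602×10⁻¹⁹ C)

Combine |q|V = ½mv² and r = mv/(|q|B): eliminate v to get m = qB²r²/(2V).
m = (1.602×10⁻¹⁹)(0.336)²(0.0733)²/(2·683) ≈ 7.11×10⁻²⁶ kg.

m ≈ 7.11×10⁻²⁶ kg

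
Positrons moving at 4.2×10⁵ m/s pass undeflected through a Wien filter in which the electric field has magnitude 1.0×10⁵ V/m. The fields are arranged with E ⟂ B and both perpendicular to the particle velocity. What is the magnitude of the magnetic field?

Balance of forces in the selector: qE = qvB ⇒ B = E/v.
B = 1.0×10⁵/4.2×10⁵ = 0.24 T.

B = 0.24 T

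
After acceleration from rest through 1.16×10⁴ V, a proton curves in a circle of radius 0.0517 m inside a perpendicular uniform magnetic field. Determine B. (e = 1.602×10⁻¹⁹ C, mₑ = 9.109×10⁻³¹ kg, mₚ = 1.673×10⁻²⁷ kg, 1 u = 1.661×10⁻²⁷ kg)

v = √(2|q|V/m) = √(2·1.602×10⁻¹⁹·1.16×10⁴/1.673×10⁻²⁷) ≈ 1.490×10⁶ m/s.
B = mv/(|q|r) = (1.673×10⁻²⁷)(1.490×10⁶)/((1.602×10⁻¹⁹)(0.0517)) ≈ 0.301 T.

B ≈ 0.301 T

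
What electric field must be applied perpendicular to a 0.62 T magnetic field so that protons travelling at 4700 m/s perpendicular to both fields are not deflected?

E = 2900 V/m

For straight-line motion qE = qvB, so E = vB.
E = 4700 × 0.62 = 2900 V/m.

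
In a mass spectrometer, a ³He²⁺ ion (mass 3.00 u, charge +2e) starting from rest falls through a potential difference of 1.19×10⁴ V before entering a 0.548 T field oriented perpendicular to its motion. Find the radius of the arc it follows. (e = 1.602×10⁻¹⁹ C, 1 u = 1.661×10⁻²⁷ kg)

Acceleration: |q|V = ½mv² ⇒ v = √(2|q|V/m) = √(2·3.204×10⁻¹⁹·1.19×10⁴/4.983×10⁻²⁷) ≈ 1.237×10⁶ m/s.
In the field: r = mv/(|q|B) = (4.983×10⁻²⁷)(1.237×10⁶)/((3.204×10⁻¹⁹)(0.548)) ≈ 0.0351 m.

r ≈ 0.0351 m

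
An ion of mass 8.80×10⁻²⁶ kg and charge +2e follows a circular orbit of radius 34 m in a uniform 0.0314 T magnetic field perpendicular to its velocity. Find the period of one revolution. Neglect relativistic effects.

T ≈ 5.50×10⁻⁵ s

The cyclotron period depends only on m, q, B: T = 2πm/(|q|B).
T = 2π(8.80×10⁻²⁶)/((3.204×10⁻¹⁹)(0.0314)) ≈ 5.50×10⁻⁵ s.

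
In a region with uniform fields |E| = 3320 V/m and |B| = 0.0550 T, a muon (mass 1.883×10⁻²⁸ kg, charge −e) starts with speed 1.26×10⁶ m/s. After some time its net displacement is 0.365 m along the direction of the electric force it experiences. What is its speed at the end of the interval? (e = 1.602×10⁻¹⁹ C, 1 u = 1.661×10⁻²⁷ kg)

v_f ≈ 1.91×10⁶ m/s

B does no work; ΔKE = |q|E d.
½mv_f² = ½mv₀² + |q|Ed = ½(1.883×10⁻²⁸)(1.26×10⁶)² + (1.602×10⁻¹⁹)(3320)(0.365) ≈ 1.495×10⁻¹⁶ J + 1.941×10⁻¹⁶ J ≈ 3.436×10⁻¹⁶ J.
v_f = √(2·3.436×10⁻¹⁶/1.883×10⁻²⁸) ≈ 1.91×10⁶ m/s.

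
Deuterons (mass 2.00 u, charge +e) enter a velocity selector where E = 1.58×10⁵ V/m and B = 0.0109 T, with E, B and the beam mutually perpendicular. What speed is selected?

Zero net Lorentz force requires |qE| = |q v×B|, i.e. E = vB.
v = E/B = 1.58×10⁵/0.0109 = 1.45×10⁷ m/s.

v = 1.45×10⁷ m/s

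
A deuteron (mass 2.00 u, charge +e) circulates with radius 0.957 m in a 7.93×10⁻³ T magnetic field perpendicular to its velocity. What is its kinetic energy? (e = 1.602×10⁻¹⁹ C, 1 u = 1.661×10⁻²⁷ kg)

v = |q|Br/m, then KE = ½mv² = (qBr)²/(2m).
v = (1.602×10⁻¹⁹)(7.93×10⁻³)(0.957)/3.322×10⁻²⁷ ≈ 3.660×10⁵ m/s.
KE = ½(3.322×10⁻²⁷)(3.660×10⁵)² ≈ 2.22×10⁻¹⁶ J.

KE ≈ 2.22×10⁻¹⁶ J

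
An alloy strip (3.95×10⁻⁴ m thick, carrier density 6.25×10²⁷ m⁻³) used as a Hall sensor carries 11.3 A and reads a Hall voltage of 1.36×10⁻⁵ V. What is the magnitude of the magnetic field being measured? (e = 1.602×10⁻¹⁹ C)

B ≈ 0.476 T

From V_H = IB/(n e t), B = V_H n e t / I.
B = (1.36×10⁻⁵)(6.25×10²⁷)(1.602×10⁻¹⁹)(3.95×10⁻⁴)/11.3 ≈ 0.476 T.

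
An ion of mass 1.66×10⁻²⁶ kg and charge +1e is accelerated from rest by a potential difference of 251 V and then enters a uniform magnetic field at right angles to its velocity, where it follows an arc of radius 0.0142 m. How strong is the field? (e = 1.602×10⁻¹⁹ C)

v = √(2|q|V/m) = √(2·1.602×10⁻¹⁹·251/1.66×10⁻²⁶) ≈ 6.960×10⁴ m/s.
B = mv/(|q|r) = (1.66×10⁻²⁶)(6.960×10⁴)/((1.602×10⁻¹⁹)(0.0142)) ≈ 0.508 T.

B ≈ 0.508 T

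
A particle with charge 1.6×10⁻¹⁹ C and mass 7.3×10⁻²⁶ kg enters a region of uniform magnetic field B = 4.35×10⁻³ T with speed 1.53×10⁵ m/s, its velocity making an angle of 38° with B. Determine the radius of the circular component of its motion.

v⊥ = v sinθ = 1.53×10⁵·sin38° ≈ 9.420×10⁴ m/s.
r = m v⊥/(|q|B) = (7.3×10⁻²⁶)(9.420×10⁴)/((1.6×10⁻¹⁹)(4.35×10⁻³)) ≈ 9.88 m.

r ≈ 9.88 m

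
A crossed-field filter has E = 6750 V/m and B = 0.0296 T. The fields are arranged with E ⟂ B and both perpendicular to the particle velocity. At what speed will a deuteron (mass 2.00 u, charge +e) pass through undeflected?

Straight-line motion ⇒ electric and magnetic forces cancel, so E = vB.
v = E/B = 6750/0.0296 = 2.28×10⁵ m/s.
The result is independent of the particle's charge and mass.

v = 2.28×10⁵ m/s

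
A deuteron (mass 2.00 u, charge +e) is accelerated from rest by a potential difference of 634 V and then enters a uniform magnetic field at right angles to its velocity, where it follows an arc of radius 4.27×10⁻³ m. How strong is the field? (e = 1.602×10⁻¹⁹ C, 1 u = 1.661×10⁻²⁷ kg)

B ≈ 1.20 T

v = √(2|q|V/m) = √(2·1.602×10⁻¹⁹·634/3.322×10⁻²⁷) ≈ 2.473×10⁵ m/s.
B = mv/(|q|r) = (3.322×10⁻²⁷)(2.473×10⁵)/((1.602×10⁻¹⁹)(4.27×10⁻³)) ≈ 1.20 T.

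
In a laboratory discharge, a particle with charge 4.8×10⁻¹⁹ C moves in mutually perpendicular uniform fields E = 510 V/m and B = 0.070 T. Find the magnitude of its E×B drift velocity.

The E×B drift speed is v_d = E/B.
v_d = 510/0.070 = 7300 m/s.

v_d ≈ 7300 m/s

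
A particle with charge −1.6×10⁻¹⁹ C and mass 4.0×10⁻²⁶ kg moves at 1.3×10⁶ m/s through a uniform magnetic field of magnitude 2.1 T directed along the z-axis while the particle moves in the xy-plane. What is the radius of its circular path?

r ≈ 0.15 m

The magnetic force provides the centripetal force: |q|vB = mv²/r.
r = mv/(|q|B) = (4.0×10⁻²⁶)(1.3×10⁶)/((1.6×10⁻¹⁹)(2.1)) ≈ 0.15 m.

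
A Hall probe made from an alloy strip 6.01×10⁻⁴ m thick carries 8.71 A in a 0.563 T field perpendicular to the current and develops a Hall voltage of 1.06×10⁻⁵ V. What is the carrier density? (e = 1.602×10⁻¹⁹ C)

n ≈ 4.80×10²⁷ m⁻³

From V_H = IB/(n e t), n = IB/(V_H e t).
n = (8.71)(0.563)/((1.06×10⁻⁵)(1.602×10⁻¹⁹)(6.01×10⁻⁴)) ≈ 4.80×10²⁷ m⁻³.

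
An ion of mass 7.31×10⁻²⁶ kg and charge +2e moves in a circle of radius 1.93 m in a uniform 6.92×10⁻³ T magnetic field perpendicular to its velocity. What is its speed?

v ≈ 5.85×10⁴ m/s

From |q|vB = mv²/r, v = |q|Br/m.
v = (3.204×10⁻¹⁹)(6.92×10⁻³)(1.93)/7.31×10⁻²⁶ ≈ 5.85×10⁴ m/s.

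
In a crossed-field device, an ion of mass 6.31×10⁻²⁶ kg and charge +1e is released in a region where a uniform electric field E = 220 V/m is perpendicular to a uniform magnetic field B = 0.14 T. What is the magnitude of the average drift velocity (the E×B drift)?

In crossed fields the guiding centre drifts at v_d = |E×B|/B² = E/B, independent of charge and mass.
v_d = 220/0.14 = 1600 m/s.

v_d ≈ 1600 m/s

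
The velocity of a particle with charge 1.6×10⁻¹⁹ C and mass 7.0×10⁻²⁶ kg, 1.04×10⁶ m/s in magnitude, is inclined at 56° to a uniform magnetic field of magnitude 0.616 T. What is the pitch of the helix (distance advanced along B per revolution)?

p ≈ 2.60 m

v∥ = v cosθ = 1.04×10⁶·cos56° ≈ 5.816×10⁵ m/s.
T = 2πm/(|q|B) = 2π(7.0×10⁻²⁶)/((1.6×10⁻¹⁹)(0.616)) ≈ 4.462×10⁻⁶ s.
pitch = v∥ T = (5.816×10⁵)(4.462×10⁻⁶) ≈ 2.60 m.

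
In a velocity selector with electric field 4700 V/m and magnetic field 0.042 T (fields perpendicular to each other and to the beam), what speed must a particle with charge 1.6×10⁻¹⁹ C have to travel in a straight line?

v = 1.1×10⁵ m/s

Zero net Lorentz force requires |qE| = |q v×B|, i.e. E = vB.
v = E/B = 4700/0.042 = 1.1×10⁵ m/s.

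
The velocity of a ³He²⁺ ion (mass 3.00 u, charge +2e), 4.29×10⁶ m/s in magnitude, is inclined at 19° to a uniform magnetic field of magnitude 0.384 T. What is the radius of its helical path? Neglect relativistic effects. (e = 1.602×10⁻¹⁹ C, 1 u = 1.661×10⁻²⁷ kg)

v⊥ = v sinθ = 4.29×10⁶·sin19° ≈ 1.397×10⁶ m/s.
r = m v⊥/(|q|B) = (4.983×10⁻²⁷)(1.397×10⁶)/((3.204×10⁻¹⁹)(0.384)) ≈ 0.0566 m.

r ≈ 0.0566 m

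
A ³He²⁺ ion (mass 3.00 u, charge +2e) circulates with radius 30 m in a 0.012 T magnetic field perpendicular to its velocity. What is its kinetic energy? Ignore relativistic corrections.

KE ≈ 8.3×10⁶ eV

v = |q|Br/m, then KE = ½mv² = (qBr)²/(2m).
v = (3.204×10⁻¹⁹)(0.012)(30)/4.983×10⁻²⁷ ≈ 2.315×10⁷ m/s.
KE = ½(4.983×10⁻²⁷)(2.315×10⁷)² ≈ 1.3×10⁻¹² J = 8.3×10⁶ eV.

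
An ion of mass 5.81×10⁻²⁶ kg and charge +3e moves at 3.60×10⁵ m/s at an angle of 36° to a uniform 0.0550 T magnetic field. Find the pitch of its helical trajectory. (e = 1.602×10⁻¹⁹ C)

v∥ = v cosθ = 3.60×10⁵·cos36° ≈ 2.912×10⁵ m/s.
T = 2πm/(|q|B) = 2π(5.81×10⁻²⁶)/((4.806×10⁻¹⁹)(0.0550)) ≈ 1.381×10⁻⁵ s.
pitch = v∥ T = (2.912×10⁵)(1.381×10⁻⁵) ≈ 4.02 m.

p ≈ 4.02 m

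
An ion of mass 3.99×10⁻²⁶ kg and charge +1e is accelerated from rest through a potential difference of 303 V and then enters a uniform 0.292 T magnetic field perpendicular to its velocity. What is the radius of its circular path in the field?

r ≈ 0.0421 m

Acceleration: |q|V = ½mv² ⇒ v = √(2|q|V/m) = √(2·1.602×10⁻¹⁹·303/3.99×10⁻²⁶) ≈ 4.933×10⁴ m/s.
In the field: r = mv/(|q|B) = (3.99×10⁻²⁶)(4.933×10⁴)/((1.602×10⁻¹⁹)(0.292)) ≈ 0.0421 m.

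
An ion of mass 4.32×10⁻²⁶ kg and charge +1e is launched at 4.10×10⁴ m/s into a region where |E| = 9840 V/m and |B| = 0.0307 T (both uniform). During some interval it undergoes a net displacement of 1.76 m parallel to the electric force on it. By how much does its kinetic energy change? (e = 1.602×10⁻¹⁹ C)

ΔKE ≈ 2.77×10⁻¹⁵ J

The magnetic force is always ⟂ v and does no work; only the electric force changes KE.
ΔKE = F_E · d = |q|E d = (1.602×10⁻¹⁹)(9840)(1.76) ≈ 2.77×10⁻¹⁵ J.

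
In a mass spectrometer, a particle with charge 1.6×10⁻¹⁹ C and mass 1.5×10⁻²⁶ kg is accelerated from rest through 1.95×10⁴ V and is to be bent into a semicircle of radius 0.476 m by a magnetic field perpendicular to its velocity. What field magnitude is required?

B ≈ 0.127 T

v = √(2|q|V/m) = √(2·1.6×10⁻¹⁹·1.95×10⁴/1.5×10⁻²⁶) ≈ 6.450×10⁵ m/s.
B = mv/(|q|r) = (1.5×10⁻²⁶)(6.450×10⁵)/((1.6×10⁻¹⁹)(0.476)) ≈ 0.127 T.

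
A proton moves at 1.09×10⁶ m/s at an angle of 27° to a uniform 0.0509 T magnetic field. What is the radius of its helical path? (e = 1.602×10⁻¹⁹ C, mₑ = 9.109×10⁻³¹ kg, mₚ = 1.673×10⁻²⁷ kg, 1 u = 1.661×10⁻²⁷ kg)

r ≈ 0.102 m

v⊥ = v sinθ = 1.09×10⁶·sin27° ≈ 4.948×10⁵ m/s.
r = m v⊥/(|q|B) = (1.673×10⁻²⁷)(4.948×10⁵)/((1.602×10⁻¹⁹)(0.0509)) ≈ 0.102 m.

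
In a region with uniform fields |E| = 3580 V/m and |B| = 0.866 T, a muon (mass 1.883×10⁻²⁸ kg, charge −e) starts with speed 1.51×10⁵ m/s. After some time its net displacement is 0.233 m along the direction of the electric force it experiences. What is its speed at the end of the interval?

v_f ≈ 1.20×10⁶ m/s

B does no work; ΔKE = |q|E d.
½mv_f² = ½mv₀² + |q|Ed = ½(1.883×10⁻²⁸)(1.51×10⁵)² + (1.602×10⁻¹⁹)(3580)(0.233) ≈ 2.147×10⁻¹⁸ J + 1.336×10⁻¹⁶ J ≈ 1.358×10⁻¹⁶ J.
v_f = √(2·1.358×10⁻¹⁶/1.883×10⁻²⁸) ≈ 1.20×10⁶ m/s.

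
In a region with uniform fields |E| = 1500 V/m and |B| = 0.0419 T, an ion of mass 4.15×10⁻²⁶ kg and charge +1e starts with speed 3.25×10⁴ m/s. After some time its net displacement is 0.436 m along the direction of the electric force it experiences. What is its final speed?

B does no work; ΔKE = |q|E d.
½mv_f² = ½mv₀² + |q|Ed = ½(4.15×10⁻²⁶)(3.25×10⁴)² + (1.602×10⁻¹⁹)(1500)(0.436) ≈ 2.192×10⁻¹⁷ J + 1.048×10⁻¹⁶ J ≈ 1.267×10⁻¹⁶ J.
v_f = √(2·1.267×10⁻¹⁶/4.15×10⁻²⁶) ≈ 7.81×10⁴ m/s.

v_f ≈ 7.81×10⁴ m/s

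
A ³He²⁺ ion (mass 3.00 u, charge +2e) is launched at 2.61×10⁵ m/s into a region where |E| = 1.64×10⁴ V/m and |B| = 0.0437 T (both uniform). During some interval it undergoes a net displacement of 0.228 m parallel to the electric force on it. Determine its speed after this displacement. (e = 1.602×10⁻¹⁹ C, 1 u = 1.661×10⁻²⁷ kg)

v_f ≈ 7.41×10⁵ m/s

B does no work; ΔKE = |q|E d.
½mv_f² = ½mv₀² + |q|Ed = ½(4.983×10⁻²⁷)(2.61×10⁵)² + (3.204×10⁻¹⁹)(1.64×10⁴)(0.228) ≈ 1.697×10⁻¹⁶ J + 1.198×10⁻¹⁵ J ≈ 1.368×10⁻¹⁵ J.
v_f = √(2·1.368×10⁻¹⁵/4.983×10⁻²⁷) ≈ 7.41×10⁵ m/s.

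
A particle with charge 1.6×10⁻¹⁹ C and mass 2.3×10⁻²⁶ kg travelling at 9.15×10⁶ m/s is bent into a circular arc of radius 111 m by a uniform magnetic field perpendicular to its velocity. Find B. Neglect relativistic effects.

B ≈ 0.0118 T

From |q|vB = mv²/r, B = mv/(|q|r).
B = (2.3×10⁻²⁶)(9.15×10⁶)/((1.6×10⁻¹⁹)(111)) ≈ 0.0118 T.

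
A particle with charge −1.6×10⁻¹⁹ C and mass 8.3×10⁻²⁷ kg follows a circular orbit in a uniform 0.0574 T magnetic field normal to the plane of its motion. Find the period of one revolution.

The cyclotron period depends only on m, q, B: T = 2πm/(|q|B).
T = 2π(8.3×10⁻²⁷)/((1.6×10⁻¹⁹)(0.0574)) ≈ 5.68×10⁻⁶ s.

T ≈ 5.68×10⁻⁶ s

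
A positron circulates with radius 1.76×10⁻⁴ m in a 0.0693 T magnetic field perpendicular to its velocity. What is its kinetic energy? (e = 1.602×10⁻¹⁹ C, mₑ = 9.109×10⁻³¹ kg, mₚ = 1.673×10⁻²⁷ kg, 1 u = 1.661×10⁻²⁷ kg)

v = |q|Br/m, then KE = ½mv² = (qBr)²/(2m).
v = (1.602×10⁻¹⁹)(0.0693)(1.76×10⁻⁴)/9.109×10⁻³¹ ≈ 2.145×10⁶ m/s.
KE = ½(9.109×10⁻³¹)(2.145×10⁶)² ≈ 2.10×10⁻¹⁸ J.

KE ≈ 2.10×10⁻¹⁸ J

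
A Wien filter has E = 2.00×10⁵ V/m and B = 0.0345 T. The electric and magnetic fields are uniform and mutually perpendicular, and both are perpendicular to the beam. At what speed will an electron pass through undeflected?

v = 5.80×10⁶ m/s

Straight-line motion ⇒ electric and magnetic forces cancel, so E = vB.
v = E/B = 2.00×10⁵/0.0345 = 5.80×10⁶ m/s.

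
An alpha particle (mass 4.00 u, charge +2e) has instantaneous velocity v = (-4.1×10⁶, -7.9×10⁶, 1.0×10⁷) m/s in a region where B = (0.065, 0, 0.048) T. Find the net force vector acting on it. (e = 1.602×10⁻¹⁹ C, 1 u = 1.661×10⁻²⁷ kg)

v×B = (-3.79×10⁵, 8.47×10⁵, 5.14×10⁵) N/C.
F = q v×B = (3.204×10⁻¹⁹ C)·(-3.79×10⁵, 8.47×10⁵, 5.14×10⁵) = (-1.21×10⁻¹³, 2.71×10⁻¹³, 1.65×10⁻¹³) N.

F ≈ (-1.21×10⁻¹³, 2.71×10⁻¹³, 1.65×10⁻¹³) N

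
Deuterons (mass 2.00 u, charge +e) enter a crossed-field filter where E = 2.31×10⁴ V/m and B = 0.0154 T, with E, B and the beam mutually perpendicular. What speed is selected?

v = 1.50×10⁶ m/s

Straight-line motion ⇒ electric and magnetic forces cancel, so E = vB.
v = E/B = 2.31×10⁴/0.0154 = 1.50×10⁶ m/s.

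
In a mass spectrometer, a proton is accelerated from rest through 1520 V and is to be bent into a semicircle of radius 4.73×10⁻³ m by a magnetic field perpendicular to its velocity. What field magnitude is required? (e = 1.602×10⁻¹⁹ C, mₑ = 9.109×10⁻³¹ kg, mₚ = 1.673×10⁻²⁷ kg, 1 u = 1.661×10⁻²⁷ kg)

B ≈ 1.19 T

v = √(2|q|V/m) = √(2·1.602×10⁻¹⁹·1520/1.673×10⁻²⁷) ≈ 5.395×10⁵ m/s.
B = mv/(|q|r) = (1.673×10⁻²⁷)(5.395×10⁵)/((1.602×10⁻¹⁹)(4.73×10⁻³)) ≈ 1.19 T.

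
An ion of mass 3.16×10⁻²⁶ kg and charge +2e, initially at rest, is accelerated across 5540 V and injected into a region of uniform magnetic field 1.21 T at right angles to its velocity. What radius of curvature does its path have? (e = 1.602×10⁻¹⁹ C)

r ≈ 0.0273 m

Acceleration: |q|V = ½mv² ⇒ v = √(2|q|V/m) = √(2·3.204×10⁻¹⁹·5540/3.16×10⁻²⁶) ≈ 3.352×10⁵ m/s.
In the field: r = mv/(|q|B) = (3.16×10⁻²⁶)(3.352×10⁵)/((3.204×10⁻¹⁹)(1.21)) ≈ 0.0273 m.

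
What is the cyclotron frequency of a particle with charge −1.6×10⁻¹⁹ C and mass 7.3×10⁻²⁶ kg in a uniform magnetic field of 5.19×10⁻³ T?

f ≈ 1810 Hz

f = |q|B/(2πm).
f = (1.6×10⁻¹⁹)(5.19×10⁻³)/(2π·7.3×10⁻²⁶) ≈ 1810 Hz.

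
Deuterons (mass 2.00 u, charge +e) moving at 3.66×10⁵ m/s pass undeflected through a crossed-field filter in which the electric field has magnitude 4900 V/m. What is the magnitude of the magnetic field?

Balance of forces in the selector: qE = qvB ⇒ B = E/v.
B = 4900/3.66×10⁵ = 0.0134 T.

B = 0.0134 T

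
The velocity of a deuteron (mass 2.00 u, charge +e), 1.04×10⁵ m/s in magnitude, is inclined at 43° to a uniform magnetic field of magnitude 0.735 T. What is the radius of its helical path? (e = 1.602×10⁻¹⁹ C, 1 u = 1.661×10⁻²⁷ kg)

r ≈ 2.00×10⁻³ m

v⊥ = v sinθ = 1.04×10⁵·sin43° ≈ 7.093×10⁴ m/s.
r = m v⊥/(|q|B) = (3.322×10⁻²⁷)(7.093×10⁴)/((1.602×10⁻¹⁹)(0.735)) ≈ 2.00×10⁻³ m.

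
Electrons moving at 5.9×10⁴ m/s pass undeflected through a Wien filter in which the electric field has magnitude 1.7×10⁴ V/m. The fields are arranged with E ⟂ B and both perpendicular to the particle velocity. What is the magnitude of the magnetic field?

B = 0.29 T

Balance of forces in the selector: qE = qvB ⇒ B = E/v.
B = 1.7×10⁴/5.9×10⁴ = 0.29 T.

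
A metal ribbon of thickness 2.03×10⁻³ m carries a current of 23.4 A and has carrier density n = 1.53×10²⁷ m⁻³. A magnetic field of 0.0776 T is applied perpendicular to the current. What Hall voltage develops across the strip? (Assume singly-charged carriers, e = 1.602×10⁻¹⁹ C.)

V_H ≈ 3.65×10⁻⁶ V

V_H = IB/(n e t).
V_H = (23.4)(0.0776)/((1.53×10²⁷)(1.602×10⁻¹⁹)(2.03×10⁻³)) ≈ 3.65×10⁻⁶ V.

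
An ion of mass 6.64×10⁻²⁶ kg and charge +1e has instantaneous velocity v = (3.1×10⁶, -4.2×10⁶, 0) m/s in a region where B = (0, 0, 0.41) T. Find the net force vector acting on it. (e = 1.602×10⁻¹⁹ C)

F ≈ (-2.76×10⁻¹³, -2.04×10⁻¹³, 0) N

v×B = (-1.72×10⁶, -1.27×10⁶, 0) N/C.
F = q v×B = (1.602×10⁻¹⁹ C)·(-1.72×10⁶, -1.27×10⁶, 0) = (-2.76×10⁻¹³, -2.04×10⁻¹³, 0) N.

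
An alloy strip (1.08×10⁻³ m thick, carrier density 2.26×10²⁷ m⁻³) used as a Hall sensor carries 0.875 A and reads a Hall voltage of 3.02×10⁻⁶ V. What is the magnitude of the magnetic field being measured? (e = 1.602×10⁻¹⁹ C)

B ≈ 1.35 T

From V_H = IB/(n e t), B = V_H n e t / I.
B = (3.02×10⁻⁶)(2.26×10²⁷)(1.602×10⁻¹⁹)(1.08×10⁻³)/0.875 ≈ 1.35 T.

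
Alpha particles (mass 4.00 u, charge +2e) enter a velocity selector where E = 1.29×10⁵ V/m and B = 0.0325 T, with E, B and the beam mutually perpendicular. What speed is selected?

v = 3.97×10⁶ m/s

For undeflected motion the electric and magnetic forces balance: qE = qvB.
v = E/B = 1.29×10⁵/0.0325 = 3.97×10⁶ m/s.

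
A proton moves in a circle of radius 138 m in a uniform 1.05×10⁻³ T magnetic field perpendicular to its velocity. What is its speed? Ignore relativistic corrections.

v ≈ 1.39×10⁷ m/s

From |q|vB = mv²/r, v = |q|Br/m.
v = (1.602×10⁻¹⁹)(1.05×10⁻³)(138)/1.673×10⁻²⁷ ≈ 1.39×10⁷ m/s.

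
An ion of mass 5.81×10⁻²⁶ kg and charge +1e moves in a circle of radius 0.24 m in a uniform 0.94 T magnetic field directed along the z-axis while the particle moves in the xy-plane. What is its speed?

From |q|vB = mv²/r, v = |q|Br/m.
v = (1.602×10⁻¹⁹)(0.94)(0.24)/5.81×10⁻²⁶ ≈ 6.2×10⁵ m/s.

v ≈ 6.2×10⁵ m/s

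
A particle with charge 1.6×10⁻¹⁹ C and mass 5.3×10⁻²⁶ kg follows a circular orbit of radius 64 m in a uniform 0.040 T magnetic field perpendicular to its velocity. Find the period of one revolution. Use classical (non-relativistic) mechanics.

The cyclotron period depends only on m, q, B: T = 2πm/(|q|B).
T = 2π(5.3×10⁻²⁶)/((1.6×10⁻¹⁹)(0.040)) ≈ 5.2×10⁻⁵ s.

T ≈ 5.2×10⁻⁵ s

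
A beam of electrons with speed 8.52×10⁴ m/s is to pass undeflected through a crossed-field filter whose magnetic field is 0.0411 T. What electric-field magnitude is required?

For straight-line motion qE = qvB, so E = vB.
E = 8.52×10⁴ × 0.0411 = 3500 V/m.

E = 3500 V/m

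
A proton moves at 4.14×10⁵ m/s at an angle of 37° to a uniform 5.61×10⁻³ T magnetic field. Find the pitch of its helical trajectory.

v∥ = v cosθ = 4.14×10⁵·cos37° ≈ 3.306×10⁵ m/s.
T = 2πm/(|q|B) = 2π(1.673×10⁻²⁷)/((1.602×10⁻¹⁹)(5.61×10⁻³)) ≈ 1.170×10⁻⁵ s.
pitch = v∥ T = (3.306×10⁵)(1.170×10⁻⁵) ≈ 3.87 m.

p ≈ 3.87 m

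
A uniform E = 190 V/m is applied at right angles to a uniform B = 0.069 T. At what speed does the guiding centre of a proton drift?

The E×B drift speed is v_d = E/B.
v_d = 190/0.069 = 2800 m/s.

v_d ≈ 2800 m/s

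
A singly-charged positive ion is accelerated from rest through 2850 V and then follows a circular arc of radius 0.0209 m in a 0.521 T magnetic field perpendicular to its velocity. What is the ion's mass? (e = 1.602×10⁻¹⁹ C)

m ≈ 3.33×10⁻²⁷ kg

Combine |q|V = ½mv² and r = mv/(|q|B): eliminate v to get m = qB²r²/(2V).
m = (1.602×10⁻¹⁹)(0.521)²(0.0209)²/(2·2850) ≈ 3.33×10⁻²⁷ kg.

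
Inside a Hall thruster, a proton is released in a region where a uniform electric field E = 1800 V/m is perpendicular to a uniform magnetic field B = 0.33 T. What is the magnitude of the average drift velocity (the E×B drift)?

The E×B drift speed is v_d = E/B.
v_d = 1800/0.33 = 5500 m/s.

v_d ≈ 5500 m/s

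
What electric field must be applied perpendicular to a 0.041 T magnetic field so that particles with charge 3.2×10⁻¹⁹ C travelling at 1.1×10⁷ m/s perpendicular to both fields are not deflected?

For straight-line motion qE = qvB, so E = vB.
E = 1.1×10⁷ × 0.041 = 4.5×10⁵ V/m.

E = 4.5×10⁵ V/m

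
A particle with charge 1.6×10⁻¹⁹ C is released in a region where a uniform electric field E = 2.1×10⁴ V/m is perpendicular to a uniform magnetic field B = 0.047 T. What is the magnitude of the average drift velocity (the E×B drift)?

The steady drift has the magnetic force balancing the electric force, so v_d = E/B.
v_d = 2.1×10⁴/0.047 = 4.5×10⁵ m/s.

v_d ≈ 4.5×10⁵ m/s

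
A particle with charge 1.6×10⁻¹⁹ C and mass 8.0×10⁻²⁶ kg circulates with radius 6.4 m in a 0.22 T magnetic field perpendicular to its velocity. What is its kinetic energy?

KE ≈ 3.2×10⁻¹³ J

v = |q|Br/m, then KE = ½mv² = (qBr)²/(2m).
v = (1.6×10⁻¹⁹)(0.22)(6.4)/8.0×10⁻²⁶ ≈ 2.816×10⁶ m/s.
KE = ½(8.0×10⁻²⁶)(2.816×10⁶)² ≈ 3.2×10⁻¹³ J.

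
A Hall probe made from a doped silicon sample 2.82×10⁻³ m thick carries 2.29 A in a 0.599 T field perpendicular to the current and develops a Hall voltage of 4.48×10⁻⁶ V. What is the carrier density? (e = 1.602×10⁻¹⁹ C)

From V_H = IB/(n e t), n = IB/(V_H e t).
n = (2.29)(0.599)/((4.48×10⁻⁶)(1.602×10⁻¹⁹)(2.82×10⁻³)) ≈ 6.78×10²⁶ m⁻³.

n ≈ 6.78×10²⁶ m⁻³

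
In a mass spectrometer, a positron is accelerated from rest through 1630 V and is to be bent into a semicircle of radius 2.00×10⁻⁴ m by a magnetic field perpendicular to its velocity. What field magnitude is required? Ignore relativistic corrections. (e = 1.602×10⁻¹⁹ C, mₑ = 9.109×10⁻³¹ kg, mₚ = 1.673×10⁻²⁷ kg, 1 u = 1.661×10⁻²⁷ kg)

B ≈ 0.681 T

v = √(2|q|V/m) = √(2·1.602×10⁻¹⁹·1630/9.109×10⁻³¹) ≈ 2.394×10⁷ m/s.
B = mv/(|q|r) = (9.109×10⁻³¹)(2.394×10⁷)/((1.602×10⁻¹⁹)(2.00×10⁻⁴)) ≈ 0.681 T.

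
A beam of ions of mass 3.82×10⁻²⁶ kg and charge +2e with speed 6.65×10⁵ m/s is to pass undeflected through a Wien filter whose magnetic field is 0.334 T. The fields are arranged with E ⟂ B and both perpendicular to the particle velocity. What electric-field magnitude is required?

For straight-line motion qE = qvB, so E = vB.
E = 6.65×10⁵ × 0.334 = 2.22×10⁵ V/m.

E = 2.22×10⁵ V/m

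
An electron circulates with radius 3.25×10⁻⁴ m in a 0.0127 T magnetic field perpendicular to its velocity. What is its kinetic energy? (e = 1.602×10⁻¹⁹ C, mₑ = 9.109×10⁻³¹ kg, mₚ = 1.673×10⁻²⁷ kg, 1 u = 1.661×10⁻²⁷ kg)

v = |q|Br/m, then KE = ½mv² = (qBr)²/(2m).
v = (1.602×10⁻¹⁹)(0.0127)(3.25×10⁻⁴)/9.109×10⁻³¹ ≈ 7.259×10⁵ m/s.
KE = ½(9.109×10⁻³¹)(7.259×10⁵)² ≈ 2.40×10⁻¹⁹ J = 1.50 eV.

KE ≈ 1.50 eV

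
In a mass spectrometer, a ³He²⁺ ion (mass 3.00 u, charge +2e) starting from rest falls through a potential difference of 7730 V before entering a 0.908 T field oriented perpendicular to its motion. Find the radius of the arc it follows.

Acceleration: |q|V = ½mv² ⇒ v = √(2|q|V/m) = √(2·3.204×10⁻¹⁹·7730/4.983×10⁻²⁷) ≈ 9.970×10⁵ m/s.
In the field: r = mv/(|q|B) = (4.983×10⁻²⁷)(9.970×10⁵)/((3.204×10⁻¹⁹)(0.908)) ≈ 0.0171 m.

r ≈ 0.0171 m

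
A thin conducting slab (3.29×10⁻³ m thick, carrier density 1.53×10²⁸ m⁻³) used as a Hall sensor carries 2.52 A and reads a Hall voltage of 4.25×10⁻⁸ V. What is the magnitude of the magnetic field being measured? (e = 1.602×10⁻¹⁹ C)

B ≈ 0.136 T

From V_H = IB/(n e t), B = V_H n e t / I.
B = (4.25×10⁻⁸)(1.53×10²⁸)(1.602×10⁻¹⁹)(3.29×10⁻³)/2.52 ≈ 0.136 T.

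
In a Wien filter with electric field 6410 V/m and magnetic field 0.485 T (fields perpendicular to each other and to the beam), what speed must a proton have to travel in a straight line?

Zero net Lorentz force requires |qE| = |q v×B|, i.e. E = vB.
v = E/B = 6410/0.485 = 1.32×10⁴ m/s.
The result is independent of the particle's charge and mass.

v = 1.32×10⁴ m/s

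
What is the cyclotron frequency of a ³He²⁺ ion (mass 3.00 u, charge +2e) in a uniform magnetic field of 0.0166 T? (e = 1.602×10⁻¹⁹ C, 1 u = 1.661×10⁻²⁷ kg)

f = |q|B/(2πm).
f = (3.204×10⁻¹⁹)(0.0166)/(2π·4.983×10⁻²⁷) ≈ 1.70×10⁵ Hz.

f ≈ 1.70×10⁵ Hz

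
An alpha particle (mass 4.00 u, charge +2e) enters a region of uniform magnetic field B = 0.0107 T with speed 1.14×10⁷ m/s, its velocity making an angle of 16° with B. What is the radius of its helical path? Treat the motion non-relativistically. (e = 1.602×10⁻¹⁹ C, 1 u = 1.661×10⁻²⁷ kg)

v⊥ = v sinθ = 1.14×10⁷·sin16° ≈ 3.142×10⁶ m/s.
r = m v⊥/(|q|B) = (6.644×10⁻²⁷)(3.142×10⁶)/((3.204×10⁻¹⁹)(0.0107)) ≈ 6.09 m.

r ≈ 6.09 m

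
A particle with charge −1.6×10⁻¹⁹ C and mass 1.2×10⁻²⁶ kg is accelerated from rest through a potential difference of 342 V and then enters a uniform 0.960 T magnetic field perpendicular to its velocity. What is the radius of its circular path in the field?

Acceleration: |q|V = ½mv² ⇒ v = √(2|q|V/m) = √(2·1.6×10⁻¹⁹·342/1.2×10⁻²⁶) ≈ 9.550×10⁴ m/s.
In the field: r = mv/(|q|B) = (1.2×10⁻²⁶)(9.550×10⁴)/((1.6×10⁻¹⁹)(0.960)) ≈ 7.46×10⁻³ m.

r ≈ 7.46×10⁻³ m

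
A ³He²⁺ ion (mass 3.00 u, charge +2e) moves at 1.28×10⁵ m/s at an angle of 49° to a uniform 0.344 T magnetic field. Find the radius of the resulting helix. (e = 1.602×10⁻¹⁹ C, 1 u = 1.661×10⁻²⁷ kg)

v⊥ = v sinθ = 1.28×10⁵·sin49° ≈ 9.660×10⁴ m/s.
r = m v⊥/(|q|B) = (4.983×10⁻²⁷)(9.660×10⁴)/((3.204×10⁻¹⁹)(0.344)) ≈ 4.37×10⁻³ m.

r ≈ 4.37×10⁻³ m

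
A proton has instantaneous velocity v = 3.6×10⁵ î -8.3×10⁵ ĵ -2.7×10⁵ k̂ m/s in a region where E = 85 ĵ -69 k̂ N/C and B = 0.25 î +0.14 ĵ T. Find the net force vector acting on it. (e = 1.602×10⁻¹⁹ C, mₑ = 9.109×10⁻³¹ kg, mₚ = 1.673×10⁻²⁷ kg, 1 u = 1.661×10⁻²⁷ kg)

v×B = (3.78×10⁴, -6.75×10⁴, 2.58×10⁵) N/C.
E + v×B = (3.78×10⁴, -6.74×10⁴, 2.58×10⁵) N/C.
F = q(E + v×B) = (1.602×10⁻¹⁹ C)·(3.78×10⁴, -6.74×10⁴, 2.58×10⁵) = (6.06×10⁻¹⁵, -1.08×10⁻¹⁴, 4.13×10⁻¹⁴) N.

F ≈ (6.06×10⁻¹⁵, -1.08×10⁻¹⁴, 4.13×10⁻¹⁴) N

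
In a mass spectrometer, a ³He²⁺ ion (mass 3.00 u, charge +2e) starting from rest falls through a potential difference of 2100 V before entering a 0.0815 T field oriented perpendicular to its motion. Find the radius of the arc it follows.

Acceleration: |q|V = ½mv² ⇒ v = √(2|q|V/m) = √(2·3.204×10⁻¹⁹·2100/4.983×10⁻²⁷) ≈ 5.197×10⁵ m/s.
In the field: r = mv/(|q|B) = (4.983×10⁻²⁷)(5.197×10⁵)/((3.204×10⁻¹⁹)(0.0815)) ≈ 0.0992 m.

r ≈ 0.0992 m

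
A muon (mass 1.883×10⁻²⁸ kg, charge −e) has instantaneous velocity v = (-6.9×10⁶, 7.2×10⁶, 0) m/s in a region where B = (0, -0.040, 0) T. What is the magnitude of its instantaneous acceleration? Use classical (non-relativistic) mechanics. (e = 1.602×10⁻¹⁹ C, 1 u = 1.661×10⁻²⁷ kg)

|a| ≈ 2.35×10¹⁴ m/s²

v×B = (0, 0, 2.76×10⁵) N/C.
F = q v×B = (−1.602×10⁻¹⁹ C)·(0, 0, 2.76×10⁵) = (0, 0, -4.42×10⁻¹⁴) N.
|a| = |F|/m = 4.422×10⁻¹⁴/1.883×10⁻²⁸ ≈ 2.35×10¹⁴ m/s².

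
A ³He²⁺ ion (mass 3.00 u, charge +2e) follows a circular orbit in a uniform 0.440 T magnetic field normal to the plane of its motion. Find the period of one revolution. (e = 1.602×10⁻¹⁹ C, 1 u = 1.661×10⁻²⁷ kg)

T ≈ 2.22×10⁻⁷ s

The cyclotron period depends only on m, q, B: T = 2πm/(|q|B).
T = 2π(4.983×10⁻²⁷)/((3.204×10⁻¹⁹)(0.440)) ≈ 2.22×10⁻⁷ s.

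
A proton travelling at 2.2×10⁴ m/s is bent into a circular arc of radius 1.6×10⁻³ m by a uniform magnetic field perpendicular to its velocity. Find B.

From |q|vB = mv²/r, B = mv/(|q|r).
B = (1.673×10⁻²⁷)(2.2×10⁴)/((1.602×10⁻¹⁹)(1.6×10⁻³)) ≈ 0.14 T.

B ≈ 0.14 T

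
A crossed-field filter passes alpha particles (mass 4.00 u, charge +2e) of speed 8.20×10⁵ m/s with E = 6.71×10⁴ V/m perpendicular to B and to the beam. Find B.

B = 0.0818 T

Balance of forces in the selector: qE = qvB ⇒ B = E/v.
B = 6.71×10⁴/8.20×10⁵ = 0.0818 T.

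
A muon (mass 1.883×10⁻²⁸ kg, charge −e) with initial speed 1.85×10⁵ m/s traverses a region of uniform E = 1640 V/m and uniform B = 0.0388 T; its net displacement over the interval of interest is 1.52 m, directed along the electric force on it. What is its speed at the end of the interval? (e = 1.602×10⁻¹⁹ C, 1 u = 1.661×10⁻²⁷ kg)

v_f ≈ 2.07×10⁶ m/s

B does no work; ΔKE = |q|E d.
½mv_f² = ½mv₀² + |q|Ed = ½(1.883×10⁻²⁸)(1.85×10⁵)² + (1.602×10⁻¹⁹)(1640)(1.52) ≈ 3.222×10⁻¹⁸ J + 3.993×10⁻¹⁶ J ≈ 4.026×10⁻¹⁶ J.
v_f = √(2·4.026×10⁻¹⁶/1.883×10⁻²⁸) ≈ 2.07×10⁶ m/s.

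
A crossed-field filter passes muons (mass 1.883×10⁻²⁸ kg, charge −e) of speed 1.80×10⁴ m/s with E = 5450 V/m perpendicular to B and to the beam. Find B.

Balance of forces in the selector: qE = qvB ⇒ B = E/v.
B = 5450/1.80×10⁴ = 0.303 T.

B = 0.303 T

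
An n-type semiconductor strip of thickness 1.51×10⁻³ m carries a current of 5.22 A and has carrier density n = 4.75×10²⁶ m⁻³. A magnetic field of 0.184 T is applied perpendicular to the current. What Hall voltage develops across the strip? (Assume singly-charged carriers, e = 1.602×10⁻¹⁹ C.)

V_H = IB/(n e t).
V_H = (5.22)(0.184)/((4.75×10²⁶)(1.602×10⁻¹⁹)(1.51×10⁻³)) ≈ 8.36×10⁻⁶ V.

V_H ≈ 8.36×10⁻⁶ V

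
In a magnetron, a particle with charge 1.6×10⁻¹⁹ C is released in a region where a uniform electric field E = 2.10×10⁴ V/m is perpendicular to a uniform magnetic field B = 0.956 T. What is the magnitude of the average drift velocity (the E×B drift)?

v_d ≈ 2.20×10⁴ m/s

The E×B drift speed is v_d = E/B.
v_d = 2.10×10⁴/0.956 = 2.20×10⁴ m/s.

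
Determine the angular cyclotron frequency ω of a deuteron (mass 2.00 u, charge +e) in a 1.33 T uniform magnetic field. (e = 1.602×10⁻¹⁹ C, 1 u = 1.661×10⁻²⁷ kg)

ω = |q|B/m.
ω = (1.602×10⁻¹⁹)(1.33)/3.322×10⁻²⁷ ≈ 6.41×10⁷ rad/s.

ω ≈ 6.41×10⁷ rad/s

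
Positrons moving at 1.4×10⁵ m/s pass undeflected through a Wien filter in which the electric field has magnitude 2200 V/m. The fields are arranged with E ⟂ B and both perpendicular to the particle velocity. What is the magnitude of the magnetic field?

Balance of forces in the selector: qE = qvB ⇒ B = E/v.
B = 2200/1.4×10⁵ = 0.016 T.

B = 0.016 T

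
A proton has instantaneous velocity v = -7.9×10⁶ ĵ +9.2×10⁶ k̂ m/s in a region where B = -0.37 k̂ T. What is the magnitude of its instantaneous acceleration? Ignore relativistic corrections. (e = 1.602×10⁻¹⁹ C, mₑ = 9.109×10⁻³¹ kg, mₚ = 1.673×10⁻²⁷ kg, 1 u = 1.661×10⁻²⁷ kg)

|a| ≈ 2.80×10¹⁴ m/s²

v×B = (2.92×10⁶, 0, 0) N/C.
F = q v×B = (1.602×10⁻¹⁹ C)·(2.92×10⁶, 0, 0) = (4.68×10⁻¹³, 0, 0) N.
|a| = |F|/m = 4.683×10⁻¹³/1.673×10⁻²⁷ ≈ 2.80×10¹⁴ m/s².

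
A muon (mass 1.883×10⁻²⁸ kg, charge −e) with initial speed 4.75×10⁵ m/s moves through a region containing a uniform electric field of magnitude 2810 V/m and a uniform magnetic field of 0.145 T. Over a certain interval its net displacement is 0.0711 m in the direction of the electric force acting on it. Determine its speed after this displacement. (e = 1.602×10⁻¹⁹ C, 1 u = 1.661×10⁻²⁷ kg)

B does no work; ΔKE = |q|E d.
½mv_f² = ½mv₀² + |q|Ed = ½(1.883×10⁻²⁸)(4.75×10⁵)² + (1.602×10⁻¹⁹)(2810)(0.0711) ≈ 2.124×10⁻¹⁷ J + 3.201×10⁻¹⁷ J ≈ 5.325×10⁻¹⁷ J.
v_f = √(2·5.325×10⁻¹⁷/1.883×10⁻²⁸) ≈ 7.52×10⁵ m/s.

v_f ≈ 7.52×10⁵ m/s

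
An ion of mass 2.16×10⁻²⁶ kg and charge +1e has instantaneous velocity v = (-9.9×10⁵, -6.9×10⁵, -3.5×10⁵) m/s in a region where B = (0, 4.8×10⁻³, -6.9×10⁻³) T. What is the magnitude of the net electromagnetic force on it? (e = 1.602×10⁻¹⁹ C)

|F| ≈ 1.69×10⁻¹⁵ N

v×B = (6440, -6830, -4750) N/C.
F = q v×B = (1.602×10⁻¹⁹ C)·(6440, -6830, -4750) = (1.03×10⁻¹⁵, -1.09×10⁻¹⁵, -7.61×10⁻¹⁶) N.
|F| = 1.69×10⁻¹⁵ N.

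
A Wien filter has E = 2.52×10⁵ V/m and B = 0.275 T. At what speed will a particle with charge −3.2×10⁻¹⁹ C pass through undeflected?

Zero net Lorentz force requires |qE| = |q v×B|, i.e. E = vB.
v = E/B = 2.52×10⁵/0.275 = 9.16×10⁵ m/s.

v = 9.16×10⁵ m/s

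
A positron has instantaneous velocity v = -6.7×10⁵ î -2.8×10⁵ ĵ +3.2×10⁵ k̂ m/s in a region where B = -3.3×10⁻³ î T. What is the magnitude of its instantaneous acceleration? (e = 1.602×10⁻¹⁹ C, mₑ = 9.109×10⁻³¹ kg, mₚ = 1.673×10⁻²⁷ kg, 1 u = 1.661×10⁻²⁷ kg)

v×B = (0, -1060, -924) N/C.
F = q v×B = (1.602×10⁻¹⁹ C)·(0, -1060, -924) = (0, -1.69×10⁻¹⁶, -1.48×10⁻¹⁶) N.
|a| = |F|/m = 2.248×10⁻¹⁶/9.109×10⁻³¹ ≈ 2.47×10¹⁴ m/s².

|a| ≈ 2.47×10¹⁴ m/s²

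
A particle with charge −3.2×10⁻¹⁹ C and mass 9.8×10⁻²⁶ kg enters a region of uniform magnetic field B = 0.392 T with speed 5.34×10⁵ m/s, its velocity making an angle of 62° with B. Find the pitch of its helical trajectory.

v∥ = v cosθ = 5.34×10⁵·cos62° ≈ 2.507×10⁵ m/s.
T = 2πm/(|q|B) = 2π(9.8×10⁻²⁶)/((3.2×10⁻¹⁹)(0.392)) ≈ 4.909×10⁻⁶ s.
pitch = v∥ T = (2.507×10⁵)(4.909×10⁻⁶) ≈ 1.23 m.

p ≈ 1.23 m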